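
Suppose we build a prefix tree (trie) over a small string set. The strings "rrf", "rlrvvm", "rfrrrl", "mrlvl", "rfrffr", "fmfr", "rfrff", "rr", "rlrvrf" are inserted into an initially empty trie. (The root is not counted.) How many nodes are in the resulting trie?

27

Count nodes per top-level branch (shared prefixes stored once):
  'f'-branch (fmfr): 4 nodes
  'm'-branch (mrlvl): 5 nodes
  'r'-branch (rfrff, rfrffr, rfrrrl, rlrvrf, rlrvvm, rr, rrf): 18 nodes
Sum: 27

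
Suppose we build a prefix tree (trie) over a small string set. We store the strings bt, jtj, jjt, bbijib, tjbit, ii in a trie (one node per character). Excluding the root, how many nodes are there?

19

Count nodes per top-level branch (shared prefixes stored once):
  'b'-branch (bbijib, bt): 7 nodes
  'i'-branch (ii): 2 nodes
  'j'-branch (jjt, jtj): 5 nodes
  't'-branch (tjbit): 5 nodes
Sum: 19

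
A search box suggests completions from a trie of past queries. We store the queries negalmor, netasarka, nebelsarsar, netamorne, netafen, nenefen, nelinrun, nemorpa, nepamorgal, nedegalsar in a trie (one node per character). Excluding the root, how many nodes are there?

Trace insertions, counting only characters that open a new branch:
  "negalmor" → 8 new (n, e, g, a, l, m, o, r)
  "netasarka" → prefix "ne" already present; 7 new (t, a, s, a, r, k, a)
  "nebelsarsar" → prefix "ne" already present; 9 new (b, e, l, s, a, r, s, a, r)
  "netamorne" → prefix "neta" already present; 5 new (m, o, r, n, e)
  "netafen" → prefix "neta" already present; 3 new (f, e, n)
  "nenefen" → prefix "ne" already present; 5 new (n, e, f, e, n)
  "nelinrun" → prefix "ne" already present; 6 new (l, i, n, r, u, n)
  "nemorpa" → prefix "ne" already present; 5 new (m, o, r, p, a)
  "nepamorgal" → prefix "ne" already present; 8 new (p, a, m, o, r, g, a, l)
  "nedegalsar" → prefix "ne" already present; 8 new (d, e, g, a, l, s, a, r)
Total nodes = 8 + 7 + 9 + 5 + 3 + 5 + 6 + 5 + 8 + 8 = 64

64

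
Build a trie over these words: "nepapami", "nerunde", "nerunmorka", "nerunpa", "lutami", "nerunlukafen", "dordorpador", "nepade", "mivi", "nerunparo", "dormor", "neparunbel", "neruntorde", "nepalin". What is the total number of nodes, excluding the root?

For each word, the new-node count is its length minus the longest prefix already in the trie:
  "nepapami" → 8 new (n, e, p, a, p, a, m, i)
  "nerunde" → prefix "ne" already present; 5 new (r, u, n, d, e)
  "nerunmorka" → prefix "nerun" already present; 5 new (m, o, r, k, a)
  "nerunpa" → prefix "nerun" already present; 2 new (p, a)
  "lutami" → 6 new (l, u, t, a, m, i)
  "nerunlukafen" → prefix "nerun" already present; 7 new (l, u, k, a, f, e, n)
  "dordorpador" → 11 new (d, o, r, d, o, r, p, a, d, o, r)
  "nepade" → prefix "nepa" already present; 2 new (d, e)
  "mivi" → 4 new (m, i, v, i)
  "nerunparo" → prefix "nerunpa" already present; 2 new (r, o)
  "dormor" → prefix "dor" already present; 3 new (m, o, r)
  "neparunbel" → prefix "nepa" already present; 6 new (r, u, n, b, e, l)
  "neruntorde" → prefix "nerun" already present; 5 new (t, o, r, d, e)
  "nepalin" → prefix "nepa" already present; 3 new (l, i, n)
Total nodes = 8 + 5 + 5 + 2 + 6 + 7 + 11 + 2 + 4 + 2 + 3 + 6 + 5 + 3 = 69

69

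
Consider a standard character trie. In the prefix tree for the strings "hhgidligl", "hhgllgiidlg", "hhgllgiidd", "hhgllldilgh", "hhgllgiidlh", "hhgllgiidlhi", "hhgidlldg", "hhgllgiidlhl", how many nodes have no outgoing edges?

7

A leaf is a node with no children — equivalently, the end of a word that is not a proper prefix of any other stored word.
Those words: "hhgidligl", "hhgidlldg", "hhgllgiidd", "hhgllgiidlg", "hhgllgiidlhi", "hhgllgiidlhl", "hhgllldilgh"
Leaf count: 7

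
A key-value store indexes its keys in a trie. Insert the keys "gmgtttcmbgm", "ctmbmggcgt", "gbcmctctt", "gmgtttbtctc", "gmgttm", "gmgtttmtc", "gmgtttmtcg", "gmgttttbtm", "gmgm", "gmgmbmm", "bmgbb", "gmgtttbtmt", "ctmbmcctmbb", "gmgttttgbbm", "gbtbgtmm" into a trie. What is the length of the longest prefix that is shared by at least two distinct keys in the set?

9

Look for the deepest trie node that still has at least two words in its subtree.
"gmgtttmtc" and "gmgtttmtcg" agree on "gmgtttmtc" (9 characters) before diverging; nothing deeper is shared.
Longest shared-prefix length: 9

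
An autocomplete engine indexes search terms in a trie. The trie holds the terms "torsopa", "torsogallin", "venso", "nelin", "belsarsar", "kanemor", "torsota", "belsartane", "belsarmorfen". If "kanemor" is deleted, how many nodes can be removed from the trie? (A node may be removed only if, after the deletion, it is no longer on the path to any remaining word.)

After clearing the end-marker at "kanemor", prune upward until reaching a node still needed by another word.
No other word shares any prefix with "kanemor", so all 7 of its nodes go.
Nodes removed: 7

7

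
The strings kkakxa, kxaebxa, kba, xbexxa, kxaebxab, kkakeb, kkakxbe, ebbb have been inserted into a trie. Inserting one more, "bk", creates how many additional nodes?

2

Nothing in the trie begins with "b"; the whole of "bk" is new.
2 − 0 = 2 new nodes.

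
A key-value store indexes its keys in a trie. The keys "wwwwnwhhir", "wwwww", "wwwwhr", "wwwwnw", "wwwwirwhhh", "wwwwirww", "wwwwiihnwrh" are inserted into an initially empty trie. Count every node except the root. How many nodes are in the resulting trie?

Insert word by word; a character creates a node only if that edge doesn't already exist:
  "wwwwnwhhir" → 10 new (w, w, w, w, n, w, h, h, i, r)
  "wwwww" → prefix "wwww" already present; 1 new (w)
  "wwwwhr" → prefix "wwww" already present; 2 new (h, r)
  "wwwwnw" → prefix "wwwwnw" already present; 0 new (none)
  "wwwwirwhhh" → prefix "wwww" already present; 6 new (i, r, w, h, h, h)
  "wwwwirww" → prefix "wwwwirw" already present; 1 new (w)
  "wwwwiihnwrh" → prefix "wwwwi" already present; 6 new (i, h, n, w, r, h)
Total nodes = 10 + 1 + 2 + 0 + 6 + 1 + 6 = 26

26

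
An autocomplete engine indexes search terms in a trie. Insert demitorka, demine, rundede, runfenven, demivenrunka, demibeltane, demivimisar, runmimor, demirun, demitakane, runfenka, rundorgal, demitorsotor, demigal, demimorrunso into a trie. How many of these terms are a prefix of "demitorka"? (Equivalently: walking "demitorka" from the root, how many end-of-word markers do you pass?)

Walk "demitorka" from the root; an end-of-word marker is hit whenever a stored word is a prefix of "demitorka".
Prefixes of the query that are stored words: "demitorka"
Count: 1

1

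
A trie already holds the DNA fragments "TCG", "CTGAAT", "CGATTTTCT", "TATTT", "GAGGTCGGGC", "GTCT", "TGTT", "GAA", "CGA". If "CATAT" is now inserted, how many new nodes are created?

"C" is already a path in the trie; the remaining "ATAT" must be added.
Each of the 4 remaining characters creates one node.

4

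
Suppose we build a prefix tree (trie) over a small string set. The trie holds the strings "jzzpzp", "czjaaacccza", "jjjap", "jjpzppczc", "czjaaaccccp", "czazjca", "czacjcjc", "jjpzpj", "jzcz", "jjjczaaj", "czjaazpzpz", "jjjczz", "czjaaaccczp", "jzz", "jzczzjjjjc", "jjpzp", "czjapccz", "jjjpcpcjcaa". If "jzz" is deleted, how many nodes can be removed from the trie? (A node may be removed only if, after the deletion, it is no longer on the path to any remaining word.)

0

A node on "jzz"'s path can go only if nothing else ends at it or branches off below it.
Every node on "jzz" is still needed (e.g. by "jzzpzp"), so nothing is freed.
Nodes removed: 0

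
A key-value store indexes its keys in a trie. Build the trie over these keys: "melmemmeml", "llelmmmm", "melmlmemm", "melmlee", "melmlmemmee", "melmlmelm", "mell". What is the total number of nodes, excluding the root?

For each word, the new-node count is its length minus the longest prefix already in the trie:
  "melmemmeml" → 10 new (m, e, l, m, e, m, m, e, m, l)
  "llelmmmm" → 8 new (l, l, e, l, m, m, m, m)
  "melmlmemm" → prefix "melm" already present; 5 new (l, m, e, m, m)
  "melmlee" → prefix "melml" already present; 2 new (e, e)
  "melmlmemmee" → prefix "melmlmemm" already present; 2 new (e, e)
  "melmlmelm" → prefix "melmlme" already present; 2 new (l, m)
  "mell" → prefix "mel" already present; 1 new (l)
Total nodes = 10 + 8 + 5 + 2 + 2 + 2 + 1 = 30

30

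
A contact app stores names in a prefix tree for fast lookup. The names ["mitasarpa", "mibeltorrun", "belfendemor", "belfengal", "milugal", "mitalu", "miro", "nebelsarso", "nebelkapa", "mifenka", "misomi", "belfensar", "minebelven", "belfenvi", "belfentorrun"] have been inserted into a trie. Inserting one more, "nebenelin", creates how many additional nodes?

Walking "nebenelin" from the root, the first 4 characters ("nebe") follow existing edges; "n" is the first miss.
New nodes needed: |"nebenelin"| − 4 = 9 − 4 = 5.

5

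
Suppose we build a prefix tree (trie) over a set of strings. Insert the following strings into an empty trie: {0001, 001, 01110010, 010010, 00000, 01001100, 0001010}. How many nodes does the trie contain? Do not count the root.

24

For each word, the new-node count is its length minus the longest prefix already in the trie:
  "0001" → 4 new (0, 0, 0, 1)
  "001" → prefix "00" already present; 1 new (1)
  "01110010" → prefix "0" already present; 7 new (1, 1, 1, 0, 0, 1, 0)
  "010010" → prefix "01" already present; 4 new (0, 0, 1, 0)
  "00000" → prefix "000" already present; 2 new (0, 0)
  "01001100" → prefix "01001" already present; 3 new (1, 0, 0)
  "0001010" → prefix "0001" already present; 3 new (0, 1, 0)
Total nodes = 4 + 1 + 7 + 4 + 2 + 3 + 3 = 24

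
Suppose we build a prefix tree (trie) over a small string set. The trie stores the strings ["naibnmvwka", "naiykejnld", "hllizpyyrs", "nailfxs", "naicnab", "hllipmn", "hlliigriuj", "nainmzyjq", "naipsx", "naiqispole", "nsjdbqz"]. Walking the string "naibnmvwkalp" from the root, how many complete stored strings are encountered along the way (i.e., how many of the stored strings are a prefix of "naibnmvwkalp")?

1

Walk "naibnmvwkalp" from the root; an end-of-word marker is hit whenever a stored word is a prefix of "naibnmvwkalp".
Prefixes of the query that are stored words: "naibnmvwka"
Count: 1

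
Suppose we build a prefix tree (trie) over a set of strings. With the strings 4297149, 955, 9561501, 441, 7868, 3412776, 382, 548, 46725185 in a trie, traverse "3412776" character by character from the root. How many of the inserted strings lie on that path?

Check each prefix of "3412776" against the stored set — each match is an end-marker on the path.
Prefixes of the query that are stored words: "3412776"
Count: 1

1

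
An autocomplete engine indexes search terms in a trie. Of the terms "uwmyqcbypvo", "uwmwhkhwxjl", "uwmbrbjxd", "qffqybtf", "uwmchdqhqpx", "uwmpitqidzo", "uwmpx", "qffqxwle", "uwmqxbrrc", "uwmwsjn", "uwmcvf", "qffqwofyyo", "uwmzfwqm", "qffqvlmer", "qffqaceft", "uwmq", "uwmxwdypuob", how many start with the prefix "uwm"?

12

Traverse to the node for "uwm", then collect every word in that subtree.
Matches: "uwmbrbjxd", "uwmchdqhqpx", "uwmcvf", "uwmpitqidzo", "uwmpx", "uwmq", "uwmqxbrrc", "uwmwhkhwxjl", "uwmwsjn", "uwmxwdypuob", "uwmyqcbypvo", "uwmzfwqm"
Count: 12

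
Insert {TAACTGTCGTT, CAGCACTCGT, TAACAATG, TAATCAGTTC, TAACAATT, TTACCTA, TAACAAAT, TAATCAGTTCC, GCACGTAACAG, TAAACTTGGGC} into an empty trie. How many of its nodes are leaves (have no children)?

Leaves are exactly the stored words that no other stored word extends.
Those words: "CAGCACTCGT", "GCACGTAACAG", "TAAACTTGGGC", "TAACAAAT", "TAACAATG", "TAACAATT", "TAACTGTCGTT", "TAATCAGTTCC", "TTACCTA"
Leaf count: 9

9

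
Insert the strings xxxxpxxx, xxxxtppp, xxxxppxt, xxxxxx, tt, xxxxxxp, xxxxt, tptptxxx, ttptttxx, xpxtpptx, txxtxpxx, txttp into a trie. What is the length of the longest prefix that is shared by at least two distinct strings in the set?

The deepest shared node is where two words last agree before diverging.
e.g. "xxxxxx" and "xxxxxxp" share the prefix "xxxxxx" of length 6; no pair shares a longer one.
Longest shared-prefix length: 6

6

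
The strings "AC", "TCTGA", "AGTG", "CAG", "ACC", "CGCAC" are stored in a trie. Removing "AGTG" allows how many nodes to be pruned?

3

After clearing the end-marker at "AGTG", prune upward until reaching a node still needed by another word.
The suffix "GTG" (3 nodes) is used only by "AGTG"; the node for "A" still has the child "C", so pruning stops there.
Nodes removed: 3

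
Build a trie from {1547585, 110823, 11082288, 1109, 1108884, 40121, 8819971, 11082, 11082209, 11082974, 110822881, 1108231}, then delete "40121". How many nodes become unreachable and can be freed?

After clearing the end-marker at "40121", prune upward until reaching a node still needed by another word.
No other word shares any prefix with "40121", so all 5 of its nodes go.
Nodes removed: 5

5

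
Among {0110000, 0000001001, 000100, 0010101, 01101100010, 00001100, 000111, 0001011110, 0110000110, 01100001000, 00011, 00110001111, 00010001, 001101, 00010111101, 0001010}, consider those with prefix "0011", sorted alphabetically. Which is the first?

DFS of the "0011" subtree visits, in order: "00110001111", "001101"
Position 1: 00110001111

00110001111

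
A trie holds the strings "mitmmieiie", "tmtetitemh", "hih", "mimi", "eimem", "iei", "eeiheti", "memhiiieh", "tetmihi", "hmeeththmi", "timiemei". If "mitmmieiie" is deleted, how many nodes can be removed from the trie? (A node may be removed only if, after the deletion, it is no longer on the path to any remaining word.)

8

Walk "mitmmieiie" from the leaf back toward the root, removing each node that no remaining word uses.
The suffix "tmmieiie" (8 nodes) is used only by "mitmmieiie"; the node for "mi" still has the child "m", so pruning stops there.
Nodes removed: 8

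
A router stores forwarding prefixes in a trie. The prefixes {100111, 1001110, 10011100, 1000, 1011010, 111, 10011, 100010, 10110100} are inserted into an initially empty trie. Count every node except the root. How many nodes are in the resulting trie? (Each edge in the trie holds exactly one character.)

19

Count nodes per top-level branch (shared prefixes stored once):
  '1'-branch (1000, 100010, 10011, 100111, 1001110, 10011100, 1011010, 10110100, 111): 19 nodes
Sum: 19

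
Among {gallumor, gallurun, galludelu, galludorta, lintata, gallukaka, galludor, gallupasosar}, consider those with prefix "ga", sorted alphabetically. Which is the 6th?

DFS of the "ga" subtree visits, in order: "galludelu", "galludor", "galludorta", "gallukaka", "gallumor", "gallupasosar", "gallurun"
Position 6: gallupasosar

gallupasosar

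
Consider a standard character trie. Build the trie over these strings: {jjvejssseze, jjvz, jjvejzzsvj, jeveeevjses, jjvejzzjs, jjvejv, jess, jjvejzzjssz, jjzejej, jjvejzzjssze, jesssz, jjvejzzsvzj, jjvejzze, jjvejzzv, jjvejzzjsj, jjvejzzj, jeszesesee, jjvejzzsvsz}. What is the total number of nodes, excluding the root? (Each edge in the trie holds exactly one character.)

56

For each word, the new-node count is its length minus the longest prefix already in the trie:
  "jjvejssseze" → 11 new (j, j, v, e, j, s, s, s, e, z, e)
  "jjvz" → prefix "jjv" already present; 1 new (z)
  "jjvejzzsvj" → prefix "jjvej" already present; 5 new (z, z, s, v, j)
  "jeveeevjses" → prefix "j" already present; 10 new (e, v, e, e, e, v, j, s, e, s)
  "jjvejzzjs" → prefix "jjvejzz" already present; 2 new (j, s)
  "jjvejv" → prefix "jjvej" already present; 1 new (v)
  "jess" → prefix "je" already present; 2 new (s, s)
  "jjvejzzjssz" → prefix "jjvejzzjs" already present; 2 new (s, z)
  "jjzejej" → prefix "jj" already present; 5 new (z, e, j, e, j)
  "jjvejzzjssze" → prefix "jjvejzzjssz" already present; 1 new (e)
  "jesssz" → prefix "jess" already present; 2 new (s, z)
  "jjvejzzsvzj" → prefix "jjvejzzsv" already present; 2 new (z, j)
  "jjvejzze" → prefix "jjvejzz" already present; 1 new (e)
  "jjvejzzv" → prefix "jjvejzz" already present; 1 new (v)
  "jjvejzzjsj" → prefix "jjvejzzjs" already present; 1 new (j)
  "jjvejzzj" → prefix "jjvejzzj" already present; 0 new (none)
  "jeszesesee" → prefix "jes" already present; 7 new (z, e, s, e, s, e, e)
  "jjvejzzsvsz" → prefix "jjvejzzsv" already present; 2 new (s, z)
Total nodes = 11 + 1 + 5 + 10 + 2 + 1 + 2 + 2 + 5 + 1 + 2 + 2 + 1 + 1 + 1 + 0 + 7 + 2 = 56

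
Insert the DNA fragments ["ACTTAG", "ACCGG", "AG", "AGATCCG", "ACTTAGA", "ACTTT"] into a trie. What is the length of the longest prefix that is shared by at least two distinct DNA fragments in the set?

6

Equivalently: take the maximum, over all pairs, of their longest common prefix length.
"ACTTAG" and "ACTTAGA" agree on "ACTTAG" (6 characters) before diverging; nothing deeper is shared.
Longest shared-prefix length: 6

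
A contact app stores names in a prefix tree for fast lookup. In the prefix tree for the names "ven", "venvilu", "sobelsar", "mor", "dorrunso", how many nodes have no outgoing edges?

4

Leaves are exactly the stored words that no other stored word extends.
Those words: "dorrunso", "mor", "sobelsar", "venvilu"
Leaf count: 4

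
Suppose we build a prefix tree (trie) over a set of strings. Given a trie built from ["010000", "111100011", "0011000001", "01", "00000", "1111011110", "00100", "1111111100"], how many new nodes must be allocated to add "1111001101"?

"111100" is already a path in the trie; the remaining "1101" must be added.
So 10 − 6 = 4 new nodes.

4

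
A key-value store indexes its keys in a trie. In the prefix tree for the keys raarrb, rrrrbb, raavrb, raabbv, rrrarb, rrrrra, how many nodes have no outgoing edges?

A leaf is a node with no children — equivalently, the end of a word that is not a proper prefix of any other stored word.
Those words: "raabbv", "raarrb", "raavrb", "rrrarb", "rrrrbb", "rrrrra"
Leaf count: 6

6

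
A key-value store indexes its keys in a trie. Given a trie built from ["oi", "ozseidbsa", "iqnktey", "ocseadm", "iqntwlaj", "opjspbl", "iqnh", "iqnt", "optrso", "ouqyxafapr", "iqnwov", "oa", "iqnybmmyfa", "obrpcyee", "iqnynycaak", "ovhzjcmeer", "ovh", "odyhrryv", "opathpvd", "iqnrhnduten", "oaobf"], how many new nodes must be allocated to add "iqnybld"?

The longest prefix of "iqnybld" already in the trie is "iqnyb" (length 5).
New nodes needed: |"iqnybld"| − 5 = 7 − 5 = 2.

2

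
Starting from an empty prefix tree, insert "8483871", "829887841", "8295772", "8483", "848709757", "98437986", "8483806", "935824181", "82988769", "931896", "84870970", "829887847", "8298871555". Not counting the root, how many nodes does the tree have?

55

Count nodes per top-level branch (shared prefixes stored once):
  '8'-branch (8295772, 8298871555, 82988769, 829887841, 829887847, 8483, 8483806, 8483871, 84870970, 848709757): 35 nodes
  '9'-branch (931896, 935824181, 98437986): 20 nodes
Sum: 55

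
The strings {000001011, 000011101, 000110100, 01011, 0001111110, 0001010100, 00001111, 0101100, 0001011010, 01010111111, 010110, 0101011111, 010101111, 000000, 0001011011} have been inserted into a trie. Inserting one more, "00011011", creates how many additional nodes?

The longest prefix of "00011011" already in the trie is "0001101" (length 7).
So 8 − 7 = 1 new nodes.

1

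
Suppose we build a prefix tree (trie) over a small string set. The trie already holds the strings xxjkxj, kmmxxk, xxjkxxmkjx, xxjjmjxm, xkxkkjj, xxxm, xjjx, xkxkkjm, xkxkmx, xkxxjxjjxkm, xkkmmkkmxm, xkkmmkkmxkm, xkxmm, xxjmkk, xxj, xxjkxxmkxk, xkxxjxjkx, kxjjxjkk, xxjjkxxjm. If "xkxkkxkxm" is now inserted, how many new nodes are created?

The longest prefix of "xkxkkxkxm" already in the trie is "xkxkk" (length 5).
So 9 − 5 = 4 new nodes.

4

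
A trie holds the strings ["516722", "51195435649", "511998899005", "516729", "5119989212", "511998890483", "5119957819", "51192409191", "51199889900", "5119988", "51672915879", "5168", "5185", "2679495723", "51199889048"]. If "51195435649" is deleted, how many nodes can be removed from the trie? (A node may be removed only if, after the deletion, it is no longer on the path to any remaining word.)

A node on "51195435649"'s path can go only if nothing else ends at it or branches off below it.
The suffix "5435649" (7 nodes) is used only by "51195435649"; the node for "5119" still has the child "9", so pruning stops there.
Nodes removed: 7

7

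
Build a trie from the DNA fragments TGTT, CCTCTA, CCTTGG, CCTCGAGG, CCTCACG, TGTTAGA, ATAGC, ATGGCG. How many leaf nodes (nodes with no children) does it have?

7

Leaves are exactly the stored words that no other stored word extends.
Those words: "ATAGC", "ATGGCG", "CCTCACG", "CCTCGAGG", "CCTCTA", "CCTTGG", "TGTTAGA"
Leaf count: 7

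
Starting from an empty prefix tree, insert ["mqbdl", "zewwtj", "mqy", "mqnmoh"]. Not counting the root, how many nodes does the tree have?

16

For each word, the new-node count is its length minus the longest prefix already in the trie:
  "mqbdl" → 5 new (m, q, b, d, l)
  "zewwtj" → 6 new (z, e, w, w, t, j)
  "mqy" → prefix "mq" already present; 1 new (y)
  "mqnmoh" → prefix "mq" already present; 4 new (n, m, o, h)
Total nodes = 5 + 6 + 1 + 4 = 16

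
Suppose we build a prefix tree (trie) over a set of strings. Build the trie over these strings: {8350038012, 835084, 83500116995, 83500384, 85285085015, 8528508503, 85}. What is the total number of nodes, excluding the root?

30

Trie structure (* marks end of a word):
(root)
└─ 8
   ├─ 3
   │  └─ 5
   │     └─ 0
   │        ├─ 0
   │        │  ├─ 1
   │        │  │  └─ 1
   │        │  │     └─ 6
   │        │  │        └─ 9
   │        │  │           └─ 9
   │        │  │              └─ 5 *
   │        │  └─ 3
   │        │     └─ 8
   │        │        ├─ 0
   │        │        │  └─ 1
   │        │        │     └─ 2 *
   │        │        └─ 4 *
   │        └─ 8
   │           └─ 4 *
   └─ 5 *
      └─ 2
         └─ 8
            └─ 5
               └─ 0
                  └─ 8
                     └─ 5
                        └─ 0
                           ├─ 1
                           │  └─ 5 *
                           └─ 3 *
Counting every labelled node above: 30.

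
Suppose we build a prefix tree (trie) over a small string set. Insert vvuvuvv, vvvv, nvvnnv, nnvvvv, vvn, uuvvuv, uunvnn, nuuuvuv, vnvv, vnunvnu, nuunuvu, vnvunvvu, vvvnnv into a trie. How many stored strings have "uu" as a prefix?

2

Traverse to the node for "uu", then collect every word in that subtree.
Words under "uu": uunvnn, uuvvuv
Count: 2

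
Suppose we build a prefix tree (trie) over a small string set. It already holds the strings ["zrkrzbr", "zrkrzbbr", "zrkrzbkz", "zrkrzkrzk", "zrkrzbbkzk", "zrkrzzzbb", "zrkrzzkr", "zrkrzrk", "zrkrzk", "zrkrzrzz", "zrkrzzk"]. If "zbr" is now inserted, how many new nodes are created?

2

Walking "zbr" from the root, the first 1 characters ("z") follow existing edges; "b" is the first miss.
So 3 − 1 = 2 new nodes.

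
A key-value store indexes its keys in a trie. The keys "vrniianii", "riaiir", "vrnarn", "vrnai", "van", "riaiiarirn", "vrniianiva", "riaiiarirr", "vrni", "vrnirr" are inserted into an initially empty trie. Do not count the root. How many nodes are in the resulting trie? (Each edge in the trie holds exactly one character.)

31

Count nodes per top-level branch (shared prefixes stored once):
  'r'-branch (riaiiarirn, riaiiarirr, riaiir): 12 nodes
  'v'-branch (van, vrnai, vrnarn, vrni, vrniianii, vrniianiva, vrnirr): 19 nodes
Sum: 31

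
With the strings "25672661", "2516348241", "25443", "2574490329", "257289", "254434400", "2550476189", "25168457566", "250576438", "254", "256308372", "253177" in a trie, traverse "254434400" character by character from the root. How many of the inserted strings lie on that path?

3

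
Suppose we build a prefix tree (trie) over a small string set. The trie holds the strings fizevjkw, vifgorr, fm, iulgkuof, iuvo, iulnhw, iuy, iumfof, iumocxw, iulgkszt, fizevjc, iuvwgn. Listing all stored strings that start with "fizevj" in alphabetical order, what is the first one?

fizevjc

Words with prefix "fizevj", in lexicographic order: "fizevjc", "fizevjkw"
Position 1: fizevjc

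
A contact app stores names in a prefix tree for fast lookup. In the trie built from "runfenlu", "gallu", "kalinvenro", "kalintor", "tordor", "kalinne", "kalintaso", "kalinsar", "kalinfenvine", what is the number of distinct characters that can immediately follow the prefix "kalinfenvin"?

The children of the "kalinfenvin" node are the distinct next characters among strings starting with "kalinfenvin".
Distinct next characters after "kalinfenvin": e.
That node has 1 child edge.

1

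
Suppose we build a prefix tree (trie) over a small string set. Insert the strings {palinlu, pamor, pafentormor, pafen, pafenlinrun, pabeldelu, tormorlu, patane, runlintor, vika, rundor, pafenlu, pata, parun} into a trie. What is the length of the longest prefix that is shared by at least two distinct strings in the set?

Look for the deepest trie node that still has at least two words in its subtree.
e.g. "pafenlinrun" and "pafenlu" share the prefix "pafenl" of length 6; no pair shares a longer one.
Longest shared-prefix length: 6

6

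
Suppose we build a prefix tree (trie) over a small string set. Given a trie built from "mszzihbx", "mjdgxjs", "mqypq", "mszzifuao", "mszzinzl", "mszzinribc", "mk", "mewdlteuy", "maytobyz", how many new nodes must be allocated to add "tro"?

3

Nothing in the trie begins with "t"; the whole of "tro" is new.
3 − 0 = 3 new nodes.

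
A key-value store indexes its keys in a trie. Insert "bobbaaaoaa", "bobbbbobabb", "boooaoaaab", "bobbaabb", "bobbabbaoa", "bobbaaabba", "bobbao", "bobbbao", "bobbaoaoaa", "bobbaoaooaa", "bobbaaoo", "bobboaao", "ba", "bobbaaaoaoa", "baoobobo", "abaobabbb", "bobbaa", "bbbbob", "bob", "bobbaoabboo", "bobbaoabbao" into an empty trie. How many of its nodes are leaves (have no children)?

17

A leaf is a node with no children — equivalently, the end of a word that is not a proper prefix of any other stored word.
Those words: "abaobabbb", "baoobobo", "bbbbob", "bobbaaabba", "bobbaaaoaa", "bobbaaaoaoa", "bobbaabb", "bobbaaoo", "bobbabbaoa", "bobbaoabbao", "bobbaoabboo", "bobbaoaoaa", "bobbaoaooaa", "bobbbao", "bobbbbobabb", "bobboaao", "boooaoaaab"
Leaf count: 17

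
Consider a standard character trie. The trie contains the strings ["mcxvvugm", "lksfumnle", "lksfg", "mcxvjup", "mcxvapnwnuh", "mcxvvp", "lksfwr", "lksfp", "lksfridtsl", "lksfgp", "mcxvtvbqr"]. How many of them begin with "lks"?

Filter for entries beginning with "lks":
Matches: "lksfg", "lksfgp", "lksfp", "lksfridtsl", "lksfumnle", "lksfwr"
Count: 6

6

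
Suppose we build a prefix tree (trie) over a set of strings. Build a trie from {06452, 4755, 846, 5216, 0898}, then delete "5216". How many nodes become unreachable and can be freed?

Walk "5216" from the leaf back toward the root, removing each node that no remaining word uses.
No other word shares any prefix with "5216", so all 4 of its nodes go.
Nodes removed: 4

4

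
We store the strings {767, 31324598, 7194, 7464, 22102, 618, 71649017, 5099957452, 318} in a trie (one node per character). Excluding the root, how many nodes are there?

Trace insertions, counting only characters that open a new branch:
  "767" → 3 new (7, 6, 7)
  "31324598" → 8 new (3, 1, 3, 2, 4, 5, 9, 8)
  "7194" → prefix "7" already present; 3 new (1, 9, 4)
  "7464" → prefix "7" already present; 3 new (4, 6, 4)
  "22102" → 5 new (2, 2, 1, 0, 2)
  "618" → 3 new (6, 1, 8)
  "71649017" → prefix "71" already present; 6 new (6, 4, 9, 0, 1, 7)
  "5099957452" → 10 new (5, 0, 9, 9, 9, 5, 7, 4, 5, 2)
  "318" → prefix "31" already present; 1 new (8)
Total nodes = 3 + 8 + 3 + 3 + 5 + 3 + 6 + 10 + 1 = 42

42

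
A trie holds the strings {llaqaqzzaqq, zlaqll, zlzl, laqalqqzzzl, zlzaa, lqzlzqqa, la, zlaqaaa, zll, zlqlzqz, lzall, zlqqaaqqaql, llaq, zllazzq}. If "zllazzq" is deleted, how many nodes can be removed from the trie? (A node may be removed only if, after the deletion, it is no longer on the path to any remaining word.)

4

After clearing the end-marker at "zllazzq", prune upward until reaching a node still needed by another word.
The suffix "azzq" (4 nodes) is used only by "zllazzq"; "zll" is itself a stored word, so pruning stops there.
Nodes removed: 4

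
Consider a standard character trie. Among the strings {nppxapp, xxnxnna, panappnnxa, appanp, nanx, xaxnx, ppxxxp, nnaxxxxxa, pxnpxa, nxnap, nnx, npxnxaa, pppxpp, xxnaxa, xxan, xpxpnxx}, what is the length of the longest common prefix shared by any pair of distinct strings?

3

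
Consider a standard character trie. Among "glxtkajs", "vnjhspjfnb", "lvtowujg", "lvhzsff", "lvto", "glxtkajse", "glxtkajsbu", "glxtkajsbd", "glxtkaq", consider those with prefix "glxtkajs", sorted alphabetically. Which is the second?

glxtkajsbd

DFS of the "glxtkajs" subtree visits, in order: "glxtkajs", "glxtkajsbd", "glxtkajsbu", "glxtkajse"
Position 2: glxtkajsbd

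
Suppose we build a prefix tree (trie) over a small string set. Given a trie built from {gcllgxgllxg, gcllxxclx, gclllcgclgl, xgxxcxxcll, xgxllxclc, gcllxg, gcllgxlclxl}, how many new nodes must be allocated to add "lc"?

Nothing in the trie begins with "l"; the whole of "lc" is new.
2 − 0 = 2 new nodes.

2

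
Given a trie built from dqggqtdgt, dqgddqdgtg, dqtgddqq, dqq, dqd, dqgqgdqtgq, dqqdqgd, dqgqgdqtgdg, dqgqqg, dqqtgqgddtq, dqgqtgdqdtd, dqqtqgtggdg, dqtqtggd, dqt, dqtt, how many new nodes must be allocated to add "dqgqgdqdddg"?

4

"dqgqgdq" is already a path in the trie; the remaining "dddg" must be added.
New nodes needed: |"dqgqgdqdddg"| − 7 = 11 − 7 = 4.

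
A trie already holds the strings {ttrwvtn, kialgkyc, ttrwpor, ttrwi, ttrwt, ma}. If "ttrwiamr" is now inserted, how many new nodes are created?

The longest prefix of "ttrwiamr" already in the trie is "ttrwi" (length 5).
New nodes needed: |"ttrwiamr"| − 5 = 8 − 5 = 3.

3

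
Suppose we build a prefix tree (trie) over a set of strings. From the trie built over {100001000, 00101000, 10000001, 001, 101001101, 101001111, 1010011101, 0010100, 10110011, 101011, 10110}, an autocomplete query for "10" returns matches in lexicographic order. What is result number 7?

Filter for "10…" and sort: "10000001", "100001000", "101001101", "1010011101", "101001111", "101011", "10110", "10110011"
Position 7: 10110

10110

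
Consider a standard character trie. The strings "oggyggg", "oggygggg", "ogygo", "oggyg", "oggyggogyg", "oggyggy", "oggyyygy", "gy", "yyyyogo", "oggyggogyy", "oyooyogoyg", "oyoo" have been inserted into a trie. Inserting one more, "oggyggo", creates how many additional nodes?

0

Every character of "oggyggo" already lies on an existing path (it is a prefix of some stored word).
No new nodes are needed: 0.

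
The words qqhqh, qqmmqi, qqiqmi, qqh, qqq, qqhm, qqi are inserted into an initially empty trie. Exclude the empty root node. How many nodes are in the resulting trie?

Count nodes per top-level branch (shared prefixes stored once):
  'q'-branch (qqh, qqhm, qqhqh, qqi, qqiqmi, qqmmqi, qqq): 15 nodes
Sum: 15

15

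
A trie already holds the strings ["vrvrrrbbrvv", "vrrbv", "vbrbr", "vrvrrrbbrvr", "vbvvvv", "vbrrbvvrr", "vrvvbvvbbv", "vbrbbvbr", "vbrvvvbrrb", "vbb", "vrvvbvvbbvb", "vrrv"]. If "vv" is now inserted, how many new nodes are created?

Walking "vv" from the root, the first 1 characters ("v") follow existing edges; "v" is the first miss.
Each of the 1 remaining characters creates one node.

1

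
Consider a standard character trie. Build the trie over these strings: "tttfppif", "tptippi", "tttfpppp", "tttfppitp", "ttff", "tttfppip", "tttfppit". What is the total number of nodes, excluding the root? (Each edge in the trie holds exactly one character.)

Count nodes per top-level branch (shared prefixes stored once):
  't'-branch (tptippi, ttff, tttfppif, tttfppip, tttfppit, tttfppitp, tttfpppp): 21 nodes
Sum: 21

21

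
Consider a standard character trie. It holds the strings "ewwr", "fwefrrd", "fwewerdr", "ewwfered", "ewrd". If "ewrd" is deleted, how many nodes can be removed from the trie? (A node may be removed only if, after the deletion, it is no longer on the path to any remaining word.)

2

After clearing the end-marker at "ewrd", prune upward until reaching a node still needed by another word.
The suffix "rd" (2 nodes) is used only by "ewrd"; the node for "ew" still has the child "w", so pruning stops there.
Nodes removed: 2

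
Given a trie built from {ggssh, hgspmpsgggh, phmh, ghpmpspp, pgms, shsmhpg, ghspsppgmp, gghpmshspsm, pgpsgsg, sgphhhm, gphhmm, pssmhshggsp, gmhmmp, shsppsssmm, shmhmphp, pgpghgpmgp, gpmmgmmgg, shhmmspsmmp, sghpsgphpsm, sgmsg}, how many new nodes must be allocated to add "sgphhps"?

The longest prefix of "sgphhps" already in the trie is "sgphh" (length 5).
New nodes needed: |"sgphhps"| − 5 = 7 − 5 = 2.

2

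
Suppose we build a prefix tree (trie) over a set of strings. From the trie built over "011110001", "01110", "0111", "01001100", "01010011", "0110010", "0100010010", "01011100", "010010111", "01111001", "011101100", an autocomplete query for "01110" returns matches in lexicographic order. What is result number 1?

01110

Filter for "01110…" and sort: "01110", "011101100"
The 1st is 01110.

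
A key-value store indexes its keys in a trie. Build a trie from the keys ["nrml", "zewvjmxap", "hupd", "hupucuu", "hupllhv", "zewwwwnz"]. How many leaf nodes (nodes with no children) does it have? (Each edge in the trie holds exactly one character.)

6

Leaves are exactly the stored words that no other stored word extends.
Those words: "hupd", "hupllhv", "hupucuu", "nrml", "zewvjmxap", "zewwwwnz"
Leaf count: 6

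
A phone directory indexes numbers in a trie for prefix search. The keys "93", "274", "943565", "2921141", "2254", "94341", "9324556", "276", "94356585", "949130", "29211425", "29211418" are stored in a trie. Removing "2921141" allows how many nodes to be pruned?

A node on "2921141"'s path can go only if nothing else ends at it or branches off below it.
Every node on "2921141" is still needed (e.g. by "29211418"), so nothing is freed.
Nodes removed: 0

0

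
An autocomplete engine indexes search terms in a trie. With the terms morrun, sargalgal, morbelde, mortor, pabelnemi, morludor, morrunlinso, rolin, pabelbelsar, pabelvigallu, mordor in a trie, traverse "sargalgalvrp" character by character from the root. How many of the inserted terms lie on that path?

Check each prefix of "sargalgalvrp" against the stored set — each match is an end-marker on the path.
Prefixes of the query that are stored words: "sargalgal"
Count: 1

1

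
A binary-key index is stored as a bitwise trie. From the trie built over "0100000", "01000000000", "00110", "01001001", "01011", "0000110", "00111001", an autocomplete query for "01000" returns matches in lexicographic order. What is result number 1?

Filter for "01000…" and sort: "0100000", "01000000000"
The 1st is 0100000.

0100000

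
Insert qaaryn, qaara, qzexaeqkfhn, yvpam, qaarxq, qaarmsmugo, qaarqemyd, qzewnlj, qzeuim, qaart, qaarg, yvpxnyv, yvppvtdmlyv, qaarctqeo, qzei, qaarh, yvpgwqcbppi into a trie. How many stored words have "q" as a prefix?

Walk to "q"; the words in its subtree are exactly those with that prefix.
Words under "q": qaara, qaarctqeo, qaarg, qaarh, qaarmsmugo, qaarqemyd, qaart, qaarxq, qaaryn, qzei, qzeuim, qzewnlj, qzexaeqkfhn
Count: 13

13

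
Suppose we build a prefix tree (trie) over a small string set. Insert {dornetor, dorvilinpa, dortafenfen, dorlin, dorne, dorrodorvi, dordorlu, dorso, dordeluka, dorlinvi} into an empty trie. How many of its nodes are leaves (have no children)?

A leaf is a node with no children — equivalently, the end of a word that is not a proper prefix of any other stored word.
Those words: "dordeluka", "dordorlu", "dorlinvi", "dornetor", "dorrodorvi", "dorso", "dortafenfen", "dorvilinpa"
Leaf count: 8

8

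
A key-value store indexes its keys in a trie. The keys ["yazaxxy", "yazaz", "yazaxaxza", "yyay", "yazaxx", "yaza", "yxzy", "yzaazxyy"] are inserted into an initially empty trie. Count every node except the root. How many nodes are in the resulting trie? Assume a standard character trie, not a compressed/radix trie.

25

Trie structure (* marks end of a word):
(root)
└─ y
   ├─ a
   │  └─ z
   │     └─ a *
   │        ├─ x
   │        │  ├─ a
   │        │  │  └─ x
   │        │  │     └─ z
   │        │  │        └─ a *
   │        │  └─ x *
   │        │     └─ y *
   │        └─ z *
   ├─ x
   │  └─ z
   │     └─ y *
   ├─ y
   │  └─ a
   │     └─ y *
   └─ z
      └─ a
         └─ a
            └─ z
               └─ x
                  └─ y
                     └─ y *
Counting every labelled node above: 25.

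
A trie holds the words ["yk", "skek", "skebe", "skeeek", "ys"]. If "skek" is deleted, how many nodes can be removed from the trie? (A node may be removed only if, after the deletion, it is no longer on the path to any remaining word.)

1

After clearing the end-marker at "skek", prune upward until reaching a node still needed by another word.
The suffix "k" (1 node) is used only by "skek"; the node for "ske" still has the child "b", so pruning stops there.
Nodes removed: 1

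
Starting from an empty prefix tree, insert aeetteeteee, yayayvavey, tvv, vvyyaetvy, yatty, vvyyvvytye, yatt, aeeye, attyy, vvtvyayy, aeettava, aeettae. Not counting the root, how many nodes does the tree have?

Trace insertions, counting only characters that open a new branch:
  "aeetteeteee" → 11 new (a, e, e, t, t, e, e, t, e, e, e)
  "yayayvavey" → 10 new (y, a, y, a, y, v, a, v, e, y)
  "tvv" → 3 new (t, v, v)
  "vvyyaetvy" → 9 new (v, v, y, y, a, e, t, v, y)
  "yatty" → prefix "ya" already present; 3 new (t, t, y)
  "vvyyvvytye" → prefix "vvyy" already present; 6 new (v, v, y, t, y, e)
  "yatt" → prefix "yatt" already present; 0 new (none)
  "aeeye" → prefix "aee" already present; 2 new (y, e)
  "attyy" → prefix "a" already present; 4 new (t, t, y, y)
  "vvtvyayy" → prefix "vv" already present; 6 new (t, v, y, a, y, y)
  "aeettava" → prefix "aeett" already present; 3 new (a, v, a)
  "aeettae" → prefix "aeetta" already present; 1 new (e)
Total nodes = 11 + 10 + 3 + 9 + 3 + 6 + 0 + 2 + 4 + 6 + 3 + 1 = 58

58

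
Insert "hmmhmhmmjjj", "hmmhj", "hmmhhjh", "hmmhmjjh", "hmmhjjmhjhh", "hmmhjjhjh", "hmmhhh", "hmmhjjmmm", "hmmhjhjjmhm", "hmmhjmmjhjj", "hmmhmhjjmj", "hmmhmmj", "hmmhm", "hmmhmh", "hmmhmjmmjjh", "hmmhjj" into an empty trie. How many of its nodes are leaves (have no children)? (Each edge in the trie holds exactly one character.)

12

Leaves are exactly the stored words that no other stored word extends.
Those words: "hmmhhh", "hmmhhjh", "hmmhjhjjmhm", "hmmhjjhjh", "hmmhjjmhjhh", "hmmhjjmmm", "hmmhjmmjhjj", "hmmhmhjjmj", "hmmhmhmmjjj", "hmmhmjjh", "hmmhmjmmjjh", "hmmhmmj"
Leaf count: 12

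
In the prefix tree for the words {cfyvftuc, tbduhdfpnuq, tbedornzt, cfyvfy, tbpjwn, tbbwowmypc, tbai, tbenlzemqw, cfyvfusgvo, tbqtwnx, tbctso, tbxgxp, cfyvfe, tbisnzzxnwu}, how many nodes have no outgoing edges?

14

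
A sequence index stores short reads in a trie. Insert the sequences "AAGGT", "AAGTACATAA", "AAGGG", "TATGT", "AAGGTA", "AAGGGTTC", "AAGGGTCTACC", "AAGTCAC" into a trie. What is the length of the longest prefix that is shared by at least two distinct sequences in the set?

Equivalently: take the maximum, over all pairs, of their longest common prefix length.
e.g. "AAGGGTCTACC" and "AAGGGTTC" share the prefix "AAGGGT" of length 6; no pair shares a longer one.
Longest shared-prefix length: 6

6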